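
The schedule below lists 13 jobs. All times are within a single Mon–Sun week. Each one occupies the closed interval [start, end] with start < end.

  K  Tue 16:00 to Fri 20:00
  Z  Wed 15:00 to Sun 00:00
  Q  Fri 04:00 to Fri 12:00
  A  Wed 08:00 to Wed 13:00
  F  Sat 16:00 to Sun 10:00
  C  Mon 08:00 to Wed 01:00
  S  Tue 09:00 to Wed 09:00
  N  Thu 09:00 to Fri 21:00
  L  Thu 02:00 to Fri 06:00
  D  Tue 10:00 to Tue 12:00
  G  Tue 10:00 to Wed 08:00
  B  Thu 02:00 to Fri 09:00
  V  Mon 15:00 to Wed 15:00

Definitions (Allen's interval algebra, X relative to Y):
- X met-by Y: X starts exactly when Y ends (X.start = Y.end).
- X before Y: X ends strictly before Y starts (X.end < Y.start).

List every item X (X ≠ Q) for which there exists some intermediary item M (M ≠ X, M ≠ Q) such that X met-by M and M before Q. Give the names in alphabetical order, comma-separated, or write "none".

Target Q = [Fri 04:00, Fri 12:00].
Intermediaries M with M before Q: A, C, D, G, S, V.
Via A — items with X met-by A: none.
Via C — items with X met-by C: none.
Via D — items with X met-by D: none.
Via G — items with X met-by G: A.
Via S — items with X met-by S: none.
Via V — items with X met-by V: Z.
Union: A, Z.

A, Z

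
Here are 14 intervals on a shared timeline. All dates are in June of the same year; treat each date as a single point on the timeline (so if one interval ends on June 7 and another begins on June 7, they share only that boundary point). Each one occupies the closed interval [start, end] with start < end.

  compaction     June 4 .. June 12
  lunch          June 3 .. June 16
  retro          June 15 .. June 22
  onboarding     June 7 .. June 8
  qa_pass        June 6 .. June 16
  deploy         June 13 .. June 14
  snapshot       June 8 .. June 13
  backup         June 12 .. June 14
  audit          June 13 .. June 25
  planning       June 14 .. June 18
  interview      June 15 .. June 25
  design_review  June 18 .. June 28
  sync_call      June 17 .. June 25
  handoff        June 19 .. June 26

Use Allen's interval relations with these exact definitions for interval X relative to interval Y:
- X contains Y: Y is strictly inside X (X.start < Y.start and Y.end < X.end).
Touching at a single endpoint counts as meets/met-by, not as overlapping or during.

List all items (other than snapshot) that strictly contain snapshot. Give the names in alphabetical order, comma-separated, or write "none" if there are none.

Target snapshot = [June 8, June 13].
audit [June 13, June 25] → met-by → no.
backup [June 12, June 14] → overlapped-by → no.
compaction [June 4, June 12] → overlaps → no.
deploy [June 13, June 14] → met-by → no.
design_review [June 18, June 28] → after → no.
handoff [June 19, June 26] → after → no.
interview [June 15, June 25] → after → no.
lunch [June 3, June 16] → contains → yes.
onboarding [June 7, June 8] → meets → no.
planning [June 14, June 18] → after → no.
qa_pass [June 6, June 16] → contains → yes.
retro [June 15, June 22] → after → no.
sync_call [June 17, June 25] → after → no.
Result: lunch, qa_pass.

lunch, qa_pass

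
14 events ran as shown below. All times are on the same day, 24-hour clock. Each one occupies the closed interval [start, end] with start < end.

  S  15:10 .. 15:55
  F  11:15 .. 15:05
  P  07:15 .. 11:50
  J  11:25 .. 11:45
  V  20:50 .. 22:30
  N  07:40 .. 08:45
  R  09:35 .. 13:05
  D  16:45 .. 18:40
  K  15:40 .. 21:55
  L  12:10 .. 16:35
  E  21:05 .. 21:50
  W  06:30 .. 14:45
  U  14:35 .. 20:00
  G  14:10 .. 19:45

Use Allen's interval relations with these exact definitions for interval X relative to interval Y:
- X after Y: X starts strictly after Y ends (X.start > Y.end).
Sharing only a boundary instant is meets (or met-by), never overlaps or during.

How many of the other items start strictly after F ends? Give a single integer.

5

Target F = [11:15, 15:05].
D [16:45, 18:40] → after → counts.
E [21:05, 21:50] → after → counts.
G [14:10, 19:45] → overlapped-by → no.
J [11:25, 11:45] → during → no.
K [15:40, 21:55] → after → counts.
L [12:10, 16:35] → overlapped-by → no.
N [07:40, 08:45] → before → no.
P [07:15, 11:50] → overlaps → no.
R [09:35, 13:05] → overlaps → no.
S [15:10, 15:55] → after → counts.
U [14:35, 20:00] → overlapped-by → no.
V [20:50, 22:30] → after → counts.
W [06:30, 14:45] → overlaps → no.
Total: 5.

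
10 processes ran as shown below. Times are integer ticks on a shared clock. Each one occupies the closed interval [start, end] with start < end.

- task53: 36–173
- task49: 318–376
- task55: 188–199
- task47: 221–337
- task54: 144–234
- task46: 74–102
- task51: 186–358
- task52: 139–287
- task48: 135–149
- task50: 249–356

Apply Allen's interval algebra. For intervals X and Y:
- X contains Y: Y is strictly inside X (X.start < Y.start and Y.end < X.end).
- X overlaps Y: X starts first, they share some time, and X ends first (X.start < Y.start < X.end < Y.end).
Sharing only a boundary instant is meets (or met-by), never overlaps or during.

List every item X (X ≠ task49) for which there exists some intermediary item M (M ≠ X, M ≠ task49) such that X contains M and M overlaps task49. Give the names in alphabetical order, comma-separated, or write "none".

Target task49 = [318, 376].
Intermediaries M with M overlaps task49: task47, task50, task51.
Via task47 — items with X contains task47: task51.
Via task50 — items with X contains task50: task51.
Via task51 — items with X contains task51: none.
Union: task51.

task51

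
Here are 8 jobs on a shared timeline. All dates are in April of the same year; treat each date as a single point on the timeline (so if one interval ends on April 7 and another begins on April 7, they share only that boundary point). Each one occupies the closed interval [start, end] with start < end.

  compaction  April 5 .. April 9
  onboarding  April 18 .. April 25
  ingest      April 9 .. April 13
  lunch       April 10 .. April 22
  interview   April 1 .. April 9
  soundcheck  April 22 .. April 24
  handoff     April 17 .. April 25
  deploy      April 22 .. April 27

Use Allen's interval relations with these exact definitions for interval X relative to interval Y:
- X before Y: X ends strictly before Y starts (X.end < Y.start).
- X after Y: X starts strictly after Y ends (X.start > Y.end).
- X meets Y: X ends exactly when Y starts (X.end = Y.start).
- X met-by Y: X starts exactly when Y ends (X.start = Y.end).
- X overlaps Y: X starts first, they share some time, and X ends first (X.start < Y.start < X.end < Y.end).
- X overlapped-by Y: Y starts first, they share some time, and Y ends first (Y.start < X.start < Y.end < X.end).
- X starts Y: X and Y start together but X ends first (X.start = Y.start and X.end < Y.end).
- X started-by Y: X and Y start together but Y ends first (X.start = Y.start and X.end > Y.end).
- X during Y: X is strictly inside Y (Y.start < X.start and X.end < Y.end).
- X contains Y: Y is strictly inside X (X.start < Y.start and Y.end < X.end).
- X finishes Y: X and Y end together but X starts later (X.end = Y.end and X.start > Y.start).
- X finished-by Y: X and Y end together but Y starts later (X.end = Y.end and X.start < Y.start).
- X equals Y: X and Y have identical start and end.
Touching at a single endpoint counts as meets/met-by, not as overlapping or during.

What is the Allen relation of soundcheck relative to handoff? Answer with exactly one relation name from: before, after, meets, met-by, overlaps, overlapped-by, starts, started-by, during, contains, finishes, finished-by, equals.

during

soundcheck = [April 22, April 24]; handoff = [April 17, April 25].
Compare endpoints: soundcheck.start > handoff.start, soundcheck.start < handoff.end, soundcheck.end > handoff.start, soundcheck.end < handoff.end.
That pattern is 'during'.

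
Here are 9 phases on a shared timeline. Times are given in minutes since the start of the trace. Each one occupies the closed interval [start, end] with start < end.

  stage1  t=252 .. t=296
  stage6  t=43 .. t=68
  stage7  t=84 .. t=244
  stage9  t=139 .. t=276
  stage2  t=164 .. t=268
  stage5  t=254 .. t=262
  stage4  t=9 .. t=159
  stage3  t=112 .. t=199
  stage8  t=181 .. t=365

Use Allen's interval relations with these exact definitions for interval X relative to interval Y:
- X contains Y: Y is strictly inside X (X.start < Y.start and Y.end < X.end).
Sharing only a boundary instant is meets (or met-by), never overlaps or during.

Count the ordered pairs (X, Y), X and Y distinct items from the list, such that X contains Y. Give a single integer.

Checking all 72 ordered pairs for relation 'contains'; matching pairs in alphabetical order:
(stage1, stage5): stage1 contains stage5 ✓
(stage2, stage5): stage2 contains stage5 ✓
(stage4, stage6): stage4 contains stage6 ✓
(stage7, stage3): stage7 contains stage3 ✓
(stage8, stage1): stage8 contains stage1 ✓
(stage8, stage5): stage8 contains stage5 ✓
(stage9, stage2): stage9 contains stage2 ✓
(stage9, stage5): stage9 contains stage5 ✓
Count: 8.

8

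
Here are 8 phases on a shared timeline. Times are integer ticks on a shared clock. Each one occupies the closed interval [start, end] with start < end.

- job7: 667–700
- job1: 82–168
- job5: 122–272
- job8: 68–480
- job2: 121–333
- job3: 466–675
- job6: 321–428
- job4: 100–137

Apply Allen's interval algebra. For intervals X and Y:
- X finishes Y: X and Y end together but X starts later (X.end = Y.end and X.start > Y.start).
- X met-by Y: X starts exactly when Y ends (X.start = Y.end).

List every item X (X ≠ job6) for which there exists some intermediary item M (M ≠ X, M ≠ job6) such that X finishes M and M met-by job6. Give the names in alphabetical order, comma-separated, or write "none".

none

Target job6 = [321, 428].
Intermediaries M with M met-by job6: none.
Union: none.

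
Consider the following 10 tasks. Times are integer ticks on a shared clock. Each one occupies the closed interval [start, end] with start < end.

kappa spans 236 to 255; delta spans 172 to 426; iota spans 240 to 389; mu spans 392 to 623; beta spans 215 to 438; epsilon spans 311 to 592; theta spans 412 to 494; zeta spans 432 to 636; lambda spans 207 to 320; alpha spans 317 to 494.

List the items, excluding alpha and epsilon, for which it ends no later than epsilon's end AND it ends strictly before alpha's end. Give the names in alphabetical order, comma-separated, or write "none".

Conditions: its end is no later than epsilon's end (X.end <= 592) AND its end is strictly before alpha's end (X.end < 494).
beta: end 438 <= 592? ✓; end 438 < 494? ✓ → yes.
delta: end 426 <= 592? ✓; end 426 < 494? ✓ → yes.
iota: end 389 <= 592? ✓; end 389 < 494? ✓ → yes.
kappa: end 255 <= 592? ✓; end 255 < 494? ✓ → yes.
lambda: end 320 <= 592? ✓; end 320 < 494? ✓ → yes.
mu: end 623 <= 592? ✗; end 623 < 494? ✗ → no.
theta: end 494 <= 592? ✓; end 494 < 494? ✗ → no.
zeta: end 636 <= 592? ✗; end 636 < 494? ✗ → no.
Result: beta, delta, iota, kappa, lambda.

beta, delta, iota, kappa, lambda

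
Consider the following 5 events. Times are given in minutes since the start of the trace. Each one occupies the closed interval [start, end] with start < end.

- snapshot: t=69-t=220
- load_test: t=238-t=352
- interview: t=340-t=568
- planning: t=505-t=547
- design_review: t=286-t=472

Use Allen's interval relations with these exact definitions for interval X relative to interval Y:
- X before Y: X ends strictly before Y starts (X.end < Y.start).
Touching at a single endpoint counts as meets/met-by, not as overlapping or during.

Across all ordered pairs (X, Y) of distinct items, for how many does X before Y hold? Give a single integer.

Checking all 20 ordered pairs for relation 'before'; matching pairs in alphabetical order:
(design_review, planning): design_review before planning ✓
(load_test, planning): load_test before planning ✓
(snapshot, design_review): snapshot before design_review ✓
(snapshot, interview): snapshot before interview ✓
(snapshot, load_test): snapshot before load_test ✓
(snapshot, planning): snapshot before planning ✓
Count: 6.

6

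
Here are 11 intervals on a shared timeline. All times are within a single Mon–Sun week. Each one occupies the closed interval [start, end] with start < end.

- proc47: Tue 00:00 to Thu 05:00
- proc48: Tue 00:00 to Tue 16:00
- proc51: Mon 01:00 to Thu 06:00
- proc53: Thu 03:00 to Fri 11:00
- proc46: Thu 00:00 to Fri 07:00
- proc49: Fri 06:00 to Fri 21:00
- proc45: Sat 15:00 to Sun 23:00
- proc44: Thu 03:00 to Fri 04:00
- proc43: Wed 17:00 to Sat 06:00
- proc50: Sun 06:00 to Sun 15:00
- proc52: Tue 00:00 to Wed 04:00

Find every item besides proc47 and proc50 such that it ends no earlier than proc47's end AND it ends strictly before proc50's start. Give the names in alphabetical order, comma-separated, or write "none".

proc43, proc44, proc46, proc49, proc51, proc53

Conditions: its end is no earlier than proc47's end (X.end >= Thu 05:00) AND its end is strictly before proc50's start (X.end < Sun 06:00).
proc43: end Sat 06:00 >= Thu 05:00? ✓; end Sat 06:00 < Sun 06:00? ✓ → yes.
proc44: end Fri 04:00 >= Thu 05:00? ✓; end Fri 04:00 < Sun 06:00? ✓ → yes.
proc45: end Sun 23:00 >= Thu 05:00? ✓; end Sun 23:00 < Sun 06:00? ✗ → no.
proc46: end Fri 07:00 >= Thu 05:00? ✓; end Fri 07:00 < Sun 06:00? ✓ → yes.
proc48: end Tue 16:00 >= Thu 05:00? ✗; end Tue 16:00 < Sun 06:00? ✓ → no.
proc49: end Fri 21:00 >= Thu 05:00? ✓; end Fri 21:00 < Sun 06:00? ✓ → yes.
proc51: end Thu 06:00 >= Thu 05:00? ✓; end Thu 06:00 < Sun 06:00? ✓ → yes.
proc52: end Wed 04:00 >= Thu 05:00? ✗; end Wed 04:00 < Sun 06:00? ✓ → no.
proc53: end Fri 11:00 >= Thu 05:00? ✓; end Fri 11:00 < Sun 06:00? ✓ → yes.
Result: proc43, proc44, proc46, proc49, proc51, proc53.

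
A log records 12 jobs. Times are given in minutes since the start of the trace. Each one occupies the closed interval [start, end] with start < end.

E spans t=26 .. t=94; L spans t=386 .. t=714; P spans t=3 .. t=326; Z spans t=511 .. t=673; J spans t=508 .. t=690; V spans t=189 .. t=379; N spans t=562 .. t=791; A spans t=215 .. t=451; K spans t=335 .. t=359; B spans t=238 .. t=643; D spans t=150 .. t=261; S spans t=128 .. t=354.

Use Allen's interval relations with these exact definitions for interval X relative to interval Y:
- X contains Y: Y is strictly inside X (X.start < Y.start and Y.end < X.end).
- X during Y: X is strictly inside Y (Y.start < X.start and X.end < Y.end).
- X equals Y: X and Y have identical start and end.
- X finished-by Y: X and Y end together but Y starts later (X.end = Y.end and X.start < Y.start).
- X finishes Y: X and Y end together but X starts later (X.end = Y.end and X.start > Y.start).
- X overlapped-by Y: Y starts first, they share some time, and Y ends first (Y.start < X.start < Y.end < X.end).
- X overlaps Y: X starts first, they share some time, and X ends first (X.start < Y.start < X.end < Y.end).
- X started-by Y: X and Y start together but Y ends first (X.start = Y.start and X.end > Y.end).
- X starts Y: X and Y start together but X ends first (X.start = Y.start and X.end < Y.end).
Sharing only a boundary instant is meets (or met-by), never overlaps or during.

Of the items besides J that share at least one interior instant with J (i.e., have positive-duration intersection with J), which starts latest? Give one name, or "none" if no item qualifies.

Target J = [t=508, t=690].
A [t=215, t=451] → before → excluded.
B [t=238, t=643] → overlaps → candidate.
D [t=150, t=261] → before → excluded.
E [t=26, t=94] → before → excluded.
K [t=335, t=359] → before → excluded.
L [t=386, t=714] → contains → candidate.
N [t=562, t=791] → overlapped-by → candidate.
P [t=3, t=326] → before → excluded.
S [t=128, t=354] → before → excluded.
V [t=189, t=379] → before → excluded.
Z [t=511, t=673] → during → candidate.
Among candidates, latest start is t=562 → N.

N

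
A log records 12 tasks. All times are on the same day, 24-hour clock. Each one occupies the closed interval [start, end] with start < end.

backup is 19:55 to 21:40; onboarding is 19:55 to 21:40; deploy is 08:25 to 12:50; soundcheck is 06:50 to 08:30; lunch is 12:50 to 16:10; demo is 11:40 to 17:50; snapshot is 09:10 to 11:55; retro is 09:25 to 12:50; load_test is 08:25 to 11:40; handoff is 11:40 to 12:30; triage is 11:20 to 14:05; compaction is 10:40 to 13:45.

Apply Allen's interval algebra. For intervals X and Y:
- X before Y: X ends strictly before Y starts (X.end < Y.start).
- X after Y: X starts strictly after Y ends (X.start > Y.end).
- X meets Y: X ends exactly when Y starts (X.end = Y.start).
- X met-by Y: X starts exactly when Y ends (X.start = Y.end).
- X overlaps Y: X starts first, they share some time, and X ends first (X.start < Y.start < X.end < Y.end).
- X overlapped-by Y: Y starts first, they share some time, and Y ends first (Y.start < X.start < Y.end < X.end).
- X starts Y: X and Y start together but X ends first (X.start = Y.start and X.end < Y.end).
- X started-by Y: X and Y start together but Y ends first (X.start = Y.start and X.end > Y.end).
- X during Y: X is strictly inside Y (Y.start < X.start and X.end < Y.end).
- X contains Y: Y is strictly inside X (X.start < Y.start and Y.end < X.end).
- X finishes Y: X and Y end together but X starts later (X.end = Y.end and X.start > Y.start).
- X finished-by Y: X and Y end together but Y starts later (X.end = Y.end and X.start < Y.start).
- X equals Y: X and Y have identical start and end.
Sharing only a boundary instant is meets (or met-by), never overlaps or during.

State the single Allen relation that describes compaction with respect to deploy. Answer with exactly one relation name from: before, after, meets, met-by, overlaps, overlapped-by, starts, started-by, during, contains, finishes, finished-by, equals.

overlapped-by

compaction = [10:40, 13:45]; deploy = [08:25, 12:50].
Compare endpoints: compaction.start > deploy.start, compaction.start < deploy.end, compaction.end > deploy.start, compaction.end > deploy.end.
That pattern is 'overlapped-by'.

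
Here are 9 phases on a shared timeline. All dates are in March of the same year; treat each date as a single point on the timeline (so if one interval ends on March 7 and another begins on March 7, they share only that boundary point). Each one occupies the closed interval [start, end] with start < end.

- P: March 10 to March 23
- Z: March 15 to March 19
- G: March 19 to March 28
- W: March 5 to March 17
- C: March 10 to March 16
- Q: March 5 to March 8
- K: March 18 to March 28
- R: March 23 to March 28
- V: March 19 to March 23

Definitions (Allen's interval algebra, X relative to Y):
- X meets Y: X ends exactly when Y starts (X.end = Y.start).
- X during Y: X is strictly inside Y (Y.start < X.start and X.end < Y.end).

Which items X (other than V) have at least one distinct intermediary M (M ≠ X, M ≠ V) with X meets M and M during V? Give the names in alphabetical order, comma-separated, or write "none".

none

Target V = [March 19, March 23].
Intermediaries M with M during V: none.
Union: none.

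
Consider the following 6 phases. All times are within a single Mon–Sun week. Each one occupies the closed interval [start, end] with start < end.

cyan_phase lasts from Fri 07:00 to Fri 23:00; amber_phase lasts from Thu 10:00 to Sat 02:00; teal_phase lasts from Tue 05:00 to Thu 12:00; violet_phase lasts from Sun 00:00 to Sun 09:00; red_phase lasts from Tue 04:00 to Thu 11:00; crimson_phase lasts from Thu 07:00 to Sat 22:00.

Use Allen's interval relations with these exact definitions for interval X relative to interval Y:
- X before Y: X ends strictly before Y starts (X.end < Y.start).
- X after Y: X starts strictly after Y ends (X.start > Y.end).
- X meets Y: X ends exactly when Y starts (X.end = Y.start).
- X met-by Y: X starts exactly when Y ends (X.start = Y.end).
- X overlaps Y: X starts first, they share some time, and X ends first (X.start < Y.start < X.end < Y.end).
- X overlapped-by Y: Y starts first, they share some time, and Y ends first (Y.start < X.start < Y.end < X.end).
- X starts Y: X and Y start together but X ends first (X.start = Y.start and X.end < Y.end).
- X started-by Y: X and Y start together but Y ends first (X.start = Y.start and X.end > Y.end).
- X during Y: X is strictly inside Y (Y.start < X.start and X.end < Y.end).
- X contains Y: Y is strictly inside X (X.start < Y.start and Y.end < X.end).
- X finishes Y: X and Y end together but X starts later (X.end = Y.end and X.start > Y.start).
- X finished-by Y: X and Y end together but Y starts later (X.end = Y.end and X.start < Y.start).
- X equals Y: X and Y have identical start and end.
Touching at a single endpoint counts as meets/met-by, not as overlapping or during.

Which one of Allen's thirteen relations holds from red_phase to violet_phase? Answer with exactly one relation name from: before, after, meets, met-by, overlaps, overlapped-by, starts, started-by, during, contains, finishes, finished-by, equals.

before

red_phase = [Tue 04:00, Thu 11:00]; violet_phase = [Sun 00:00, Sun 09:00].
Compare endpoints: red_phase.start < violet_phase.start, red_phase.start < violet_phase.end, red_phase.end < violet_phase.start, red_phase.end < violet_phase.end.
That pattern is 'before'.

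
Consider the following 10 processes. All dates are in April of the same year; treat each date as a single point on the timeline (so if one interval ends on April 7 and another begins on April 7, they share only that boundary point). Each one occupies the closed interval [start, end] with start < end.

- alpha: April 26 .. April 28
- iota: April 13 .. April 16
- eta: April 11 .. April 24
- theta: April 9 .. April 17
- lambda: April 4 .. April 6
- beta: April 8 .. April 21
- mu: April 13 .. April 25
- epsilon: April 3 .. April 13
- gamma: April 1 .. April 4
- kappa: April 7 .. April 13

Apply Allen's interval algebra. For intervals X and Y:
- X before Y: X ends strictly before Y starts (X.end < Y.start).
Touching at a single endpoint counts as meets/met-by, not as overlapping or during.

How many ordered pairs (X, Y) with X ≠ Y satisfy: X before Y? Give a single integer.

Checking all 90 ordered pairs for relation 'before'; matching pairs in alphabetical order:
(beta, alpha): beta before alpha ✓
(epsilon, alpha): epsilon before alpha ✓
(eta, alpha): eta before alpha ✓
(gamma, alpha): gamma before alpha ✓
(gamma, beta): gamma before beta ✓
(gamma, eta): gamma before eta ✓
(gamma, iota): gamma before iota ✓
(gamma, kappa): gamma before kappa ✓
(gamma, mu): gamma before mu ✓
(gamma, theta): gamma before theta ✓
(iota, alpha): iota before alpha ✓
(kappa, alpha): kappa before alpha ✓
(lambda, alpha): lambda before alpha ✓
(lambda, beta): lambda before beta ✓
(lambda, eta): lambda before eta ✓
(lambda, iota): lambda before iota ✓
(lambda, kappa): lambda before kappa ✓
(lambda, mu): lambda before mu ✓
(lambda, theta): lambda before theta ✓
(mu, alpha): mu before alpha ✓
(theta, alpha): theta before alpha ✓
Count: 21.

21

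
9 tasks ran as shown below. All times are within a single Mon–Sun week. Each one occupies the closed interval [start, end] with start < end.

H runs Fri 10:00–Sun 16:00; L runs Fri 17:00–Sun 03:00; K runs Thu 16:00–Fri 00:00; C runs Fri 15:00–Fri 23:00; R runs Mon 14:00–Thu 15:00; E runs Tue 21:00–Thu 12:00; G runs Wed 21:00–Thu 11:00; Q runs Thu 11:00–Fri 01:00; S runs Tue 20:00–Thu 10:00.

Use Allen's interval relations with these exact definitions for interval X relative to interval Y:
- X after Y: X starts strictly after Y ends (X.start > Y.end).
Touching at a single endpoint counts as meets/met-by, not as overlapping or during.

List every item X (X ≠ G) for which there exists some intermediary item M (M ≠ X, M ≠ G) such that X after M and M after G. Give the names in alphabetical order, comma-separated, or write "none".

C, H, L

Target G = [Wed 21:00, Thu 11:00].
Intermediaries M with M after G: C, H, K, L.
Via C — items with X after C: none.
Via H — items with X after H: none.
Via K — items with X after K: C, H, L.
Via L — items with X after L: none.
Union: C, H, L.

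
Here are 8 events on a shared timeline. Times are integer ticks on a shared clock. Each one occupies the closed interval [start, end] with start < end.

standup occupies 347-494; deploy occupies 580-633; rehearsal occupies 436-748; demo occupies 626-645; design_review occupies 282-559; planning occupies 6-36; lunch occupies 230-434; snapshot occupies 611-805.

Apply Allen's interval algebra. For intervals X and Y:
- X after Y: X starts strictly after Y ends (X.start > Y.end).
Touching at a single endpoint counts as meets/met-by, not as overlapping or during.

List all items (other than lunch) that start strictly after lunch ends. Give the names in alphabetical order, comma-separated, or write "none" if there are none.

demo, deploy, rehearsal, snapshot

Target lunch = [230, 434].
demo [626, 645] → after → yes.
deploy [580, 633] → after → yes.
design_review [282, 559] → overlapped-by → no.
planning [6, 36] → before → no.
rehearsal [436, 748] → after → yes.
snapshot [611, 805] → after → yes.
standup [347, 494] → overlapped-by → no.
Result: demo, deploy, rehearsal, snapshot.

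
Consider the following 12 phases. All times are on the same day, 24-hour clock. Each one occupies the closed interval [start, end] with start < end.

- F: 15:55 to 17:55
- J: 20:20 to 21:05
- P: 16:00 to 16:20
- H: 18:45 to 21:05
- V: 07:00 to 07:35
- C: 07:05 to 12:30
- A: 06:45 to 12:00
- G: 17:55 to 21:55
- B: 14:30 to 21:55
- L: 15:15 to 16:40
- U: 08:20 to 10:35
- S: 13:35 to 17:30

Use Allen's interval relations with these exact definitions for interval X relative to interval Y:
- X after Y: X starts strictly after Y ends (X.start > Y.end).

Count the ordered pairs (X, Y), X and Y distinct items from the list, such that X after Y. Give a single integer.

Checking all 132 ordered pairs for relation 'after'; matching pairs in alphabetical order:
(B, A): B after A ✓
(B, C): B after C ✓
(B, U): B after U ✓
(B, V): B after V ✓
(F, A): F after A ✓
(F, C): F after C ✓
(F, U): F after U ✓
(F, V): F after V ✓
(G, A): G after A ✓
(G, C): G after C ✓
(G, L): G after L ✓
(G, P): G after P ✓
(G, S): G after S ✓
(G, U): G after U ✓
(G, V): G after V ✓
(H, A): H after A ✓
(H, C): H after C ✓
(H, F): H after F ✓
(H, L): H after L ✓
(H, P): H after P ✓
(H, S): H after S ✓
(H, U): H after U ✓
(H, V): H after V ✓
(J, A): J after A ✓
... plus 20 further pairs not listed.
Count: 44.

44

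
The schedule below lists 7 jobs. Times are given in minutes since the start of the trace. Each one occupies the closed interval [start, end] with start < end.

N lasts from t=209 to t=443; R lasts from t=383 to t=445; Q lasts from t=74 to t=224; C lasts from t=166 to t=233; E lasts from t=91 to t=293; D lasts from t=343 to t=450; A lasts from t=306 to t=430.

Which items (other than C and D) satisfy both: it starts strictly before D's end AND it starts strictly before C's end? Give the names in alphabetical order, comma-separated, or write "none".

Conditions: its start is strictly before D's end (X.start < t=450) AND its start is strictly before C's end (X.start < t=233).
A: start t=306 < t=450? ✓; start t=306 < t=233? ✗ → no.
E: start t=91 < t=450? ✓; start t=91 < t=233? ✓ → yes.
N: start t=209 < t=450? ✓; start t=209 < t=233? ✓ → yes.
Q: start t=74 < t=450? ✓; start t=74 < t=233? ✓ → yes.
R: start t=383 < t=450? ✓; start t=383 < t=233? ✗ → no.
Result: E, N, Q.

E, N, Q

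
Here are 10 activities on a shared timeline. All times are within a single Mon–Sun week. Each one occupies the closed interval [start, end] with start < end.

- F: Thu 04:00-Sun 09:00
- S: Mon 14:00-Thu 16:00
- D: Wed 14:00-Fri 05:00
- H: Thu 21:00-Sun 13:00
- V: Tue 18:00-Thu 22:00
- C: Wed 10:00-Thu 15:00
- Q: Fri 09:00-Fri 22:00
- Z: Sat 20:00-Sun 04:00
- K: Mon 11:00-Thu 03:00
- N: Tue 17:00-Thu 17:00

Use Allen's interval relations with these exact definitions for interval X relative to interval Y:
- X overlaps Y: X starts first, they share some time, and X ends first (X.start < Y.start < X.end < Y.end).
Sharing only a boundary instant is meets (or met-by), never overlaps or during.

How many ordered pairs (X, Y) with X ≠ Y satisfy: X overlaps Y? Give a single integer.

20

Checking all 90 ordered pairs for relation 'overlaps'; matching pairs in alphabetical order:
(C, D): C overlaps D ✓
(C, F): C overlaps F ✓
(D, F): D overlaps F ✓
(D, H): D overlaps H ✓
(F, H): F overlaps H ✓
(K, C): K overlaps C ✓
(K, D): K overlaps D ✓
(K, N): K overlaps N ✓
(K, S): K overlaps S ✓
(K, V): K overlaps V ✓
(N, D): N overlaps D ✓
(N, F): N overlaps F ✓
(N, V): N overlaps V ✓
(S, D): S overlaps D ✓
(S, F): S overlaps F ✓
(S, N): S overlaps N ✓
(S, V): S overlaps V ✓
(V, D): V overlaps D ✓
(V, F): V overlaps F ✓
(V, H): V overlaps H ✓
Count: 20.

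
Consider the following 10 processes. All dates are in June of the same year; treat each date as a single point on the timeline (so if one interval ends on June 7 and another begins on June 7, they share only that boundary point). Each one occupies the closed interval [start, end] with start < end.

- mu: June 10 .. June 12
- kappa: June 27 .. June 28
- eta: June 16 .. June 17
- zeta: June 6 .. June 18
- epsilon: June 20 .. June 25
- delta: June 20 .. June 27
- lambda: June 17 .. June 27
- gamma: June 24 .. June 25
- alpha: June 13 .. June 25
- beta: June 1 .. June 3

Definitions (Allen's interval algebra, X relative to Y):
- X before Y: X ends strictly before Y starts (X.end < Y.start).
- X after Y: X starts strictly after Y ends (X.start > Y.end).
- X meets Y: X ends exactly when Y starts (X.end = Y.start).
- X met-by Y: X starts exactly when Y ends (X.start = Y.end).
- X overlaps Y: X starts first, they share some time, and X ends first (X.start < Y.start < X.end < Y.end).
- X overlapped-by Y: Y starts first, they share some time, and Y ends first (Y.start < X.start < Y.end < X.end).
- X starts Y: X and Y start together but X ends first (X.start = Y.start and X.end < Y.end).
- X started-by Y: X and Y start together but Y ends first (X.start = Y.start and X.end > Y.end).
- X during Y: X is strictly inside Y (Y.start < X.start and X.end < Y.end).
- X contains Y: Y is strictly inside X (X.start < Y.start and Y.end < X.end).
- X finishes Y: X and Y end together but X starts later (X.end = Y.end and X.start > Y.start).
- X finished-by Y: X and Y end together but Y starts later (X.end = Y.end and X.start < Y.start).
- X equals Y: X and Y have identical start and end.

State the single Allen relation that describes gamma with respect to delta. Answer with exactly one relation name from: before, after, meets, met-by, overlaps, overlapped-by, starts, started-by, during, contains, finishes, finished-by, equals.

gamma = [June 24, June 25]; delta = [June 20, June 27].
Compare endpoints: gamma.start > delta.start, gamma.start < delta.end, gamma.end > delta.start, gamma.end < delta.end.
That pattern is 'during'.

during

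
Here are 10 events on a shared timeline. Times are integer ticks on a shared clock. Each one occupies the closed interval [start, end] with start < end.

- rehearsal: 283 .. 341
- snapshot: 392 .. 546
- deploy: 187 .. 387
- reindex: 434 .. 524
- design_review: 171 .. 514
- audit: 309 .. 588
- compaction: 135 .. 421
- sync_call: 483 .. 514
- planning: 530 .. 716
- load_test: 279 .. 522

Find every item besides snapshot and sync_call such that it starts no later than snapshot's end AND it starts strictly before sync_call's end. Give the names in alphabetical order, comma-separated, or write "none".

audit, compaction, deploy, design_review, load_test, rehearsal, reindex

Conditions: its start is no later than snapshot's end (X.start <= 546) AND its start is strictly before sync_call's end (X.start < 514).
audit: start 309 <= 546? ✓; start 309 < 514? ✓ → yes.
compaction: start 135 <= 546? ✓; start 135 < 514? ✓ → yes.
deploy: start 187 <= 546? ✓; start 187 < 514? ✓ → yes.
design_review: start 171 <= 546? ✓; start 171 < 514? ✓ → yes.
load_test: start 279 <= 546? ✓; start 279 < 514? ✓ → yes.
planning: start 530 <= 546? ✓; start 530 < 514? ✗ → no.
rehearsal: start 283 <= 546? ✓; start 283 < 514? ✓ → yes.
reindex: start 434 <= 546? ✓; start 434 < 514? ✓ → yes.
Result: audit, compaction, deploy, design_review, load_test, rehearsal, reindex.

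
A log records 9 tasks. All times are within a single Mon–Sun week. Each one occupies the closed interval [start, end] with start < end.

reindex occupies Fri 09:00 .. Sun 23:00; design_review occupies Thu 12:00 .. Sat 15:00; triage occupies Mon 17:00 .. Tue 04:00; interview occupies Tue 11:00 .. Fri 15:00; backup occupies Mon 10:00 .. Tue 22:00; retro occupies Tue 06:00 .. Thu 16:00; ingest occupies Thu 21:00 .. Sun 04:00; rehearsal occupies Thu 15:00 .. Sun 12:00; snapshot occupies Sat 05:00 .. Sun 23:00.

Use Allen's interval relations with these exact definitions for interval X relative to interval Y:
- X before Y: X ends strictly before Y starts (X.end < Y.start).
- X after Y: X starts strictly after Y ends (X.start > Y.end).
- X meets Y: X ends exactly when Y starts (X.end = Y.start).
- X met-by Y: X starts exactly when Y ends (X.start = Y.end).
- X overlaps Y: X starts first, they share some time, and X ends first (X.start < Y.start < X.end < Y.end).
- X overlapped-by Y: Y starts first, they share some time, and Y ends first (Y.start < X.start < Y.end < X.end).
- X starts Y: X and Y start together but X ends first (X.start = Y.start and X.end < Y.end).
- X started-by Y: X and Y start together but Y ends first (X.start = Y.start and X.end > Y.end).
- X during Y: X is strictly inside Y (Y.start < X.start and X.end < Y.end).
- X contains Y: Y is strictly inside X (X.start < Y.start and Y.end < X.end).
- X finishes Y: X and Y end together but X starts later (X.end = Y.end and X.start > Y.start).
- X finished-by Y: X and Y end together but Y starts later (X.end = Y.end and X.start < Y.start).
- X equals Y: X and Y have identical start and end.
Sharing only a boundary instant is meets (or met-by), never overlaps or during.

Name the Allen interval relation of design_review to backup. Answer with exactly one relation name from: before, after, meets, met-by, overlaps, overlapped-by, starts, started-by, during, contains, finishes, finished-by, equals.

design_review = [Thu 12:00, Sat 15:00]; backup = [Mon 10:00, Tue 22:00].
Compare endpoints: design_review.start > backup.start, design_review.start > backup.end, design_review.end > backup.start, design_review.end > backup.end.
That pattern is 'after'.

after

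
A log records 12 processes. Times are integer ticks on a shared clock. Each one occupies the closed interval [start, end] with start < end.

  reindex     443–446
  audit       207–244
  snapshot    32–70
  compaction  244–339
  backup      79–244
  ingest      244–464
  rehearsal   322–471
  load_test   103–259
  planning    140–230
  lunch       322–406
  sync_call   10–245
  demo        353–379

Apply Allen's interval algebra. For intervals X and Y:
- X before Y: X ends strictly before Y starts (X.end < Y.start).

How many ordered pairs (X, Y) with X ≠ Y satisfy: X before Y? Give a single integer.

Checking all 132 ordered pairs for relation 'before'; matching pairs in alphabetical order:
(audit, demo): audit before demo ✓
(audit, lunch): audit before lunch ✓
(audit, rehearsal): audit before rehearsal ✓
(audit, reindex): audit before reindex ✓
(backup, demo): backup before demo ✓
(backup, lunch): backup before lunch ✓
(backup, rehearsal): backup before rehearsal ✓
(backup, reindex): backup before reindex ✓
(compaction, demo): compaction before demo ✓
(compaction, reindex): compaction before reindex ✓
(demo, reindex): demo before reindex ✓
(load_test, demo): load_test before demo ✓
(load_test, lunch): load_test before lunch ✓
(load_test, rehearsal): load_test before rehearsal ✓
(load_test, reindex): load_test before reindex ✓
(lunch, reindex): lunch before reindex ✓
(planning, compaction): planning before compaction ✓
(planning, demo): planning before demo ✓
(planning, ingest): planning before ingest ✓
(planning, lunch): planning before lunch ✓
(planning, rehearsal): planning before rehearsal ✓
(planning, reindex): planning before reindex ✓
(snapshot, audit): snapshot before audit ✓
(snapshot, backup): snapshot before backup ✓
... plus 12 further pairs not listed.
Count: 36.

36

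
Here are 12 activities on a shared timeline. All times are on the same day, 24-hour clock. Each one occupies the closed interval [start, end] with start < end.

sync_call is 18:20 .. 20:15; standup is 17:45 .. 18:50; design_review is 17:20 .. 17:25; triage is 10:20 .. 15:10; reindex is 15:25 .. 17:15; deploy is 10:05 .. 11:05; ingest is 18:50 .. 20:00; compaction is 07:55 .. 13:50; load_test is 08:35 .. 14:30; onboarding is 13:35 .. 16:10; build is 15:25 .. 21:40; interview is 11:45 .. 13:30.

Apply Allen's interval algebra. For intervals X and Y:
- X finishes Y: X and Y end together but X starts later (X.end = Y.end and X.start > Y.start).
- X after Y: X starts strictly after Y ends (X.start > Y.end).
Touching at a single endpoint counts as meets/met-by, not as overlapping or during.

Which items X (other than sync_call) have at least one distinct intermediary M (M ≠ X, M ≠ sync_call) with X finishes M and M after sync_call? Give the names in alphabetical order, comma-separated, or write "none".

none

Target sync_call = [18:20, 20:15].
Intermediaries M with M after sync_call: none.
Union: none.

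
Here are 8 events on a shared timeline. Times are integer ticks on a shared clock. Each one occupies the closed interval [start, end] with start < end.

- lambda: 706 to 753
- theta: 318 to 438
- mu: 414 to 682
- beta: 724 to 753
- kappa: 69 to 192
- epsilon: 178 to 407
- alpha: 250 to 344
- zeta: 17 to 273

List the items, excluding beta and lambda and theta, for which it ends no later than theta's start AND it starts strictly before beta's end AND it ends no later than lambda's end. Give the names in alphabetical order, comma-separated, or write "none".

kappa, zeta

Conditions: its end is no later than theta's start (X.end <= 318) AND its start is strictly before beta's end (X.start < 753) AND its end is no later than lambda's end (X.end <= 753).
alpha: end 344 <= 318? ✗; start 250 < 753? ✓; end 344 <= 753? ✓ → no.
epsilon: end 407 <= 318? ✗; start 178 < 753? ✓; end 407 <= 753? ✓ → no.
kappa: end 192 <= 318? ✓; start 69 < 753? ✓; end 192 <= 753? ✓ → yes.
mu: end 682 <= 318? ✗; start 414 < 753? ✓; end 682 <= 753? ✓ → no.
zeta: end 273 <= 318? ✓; start 17 < 753? ✓; end 273 <= 753? ✓ → yes.
Result: kappa, zeta.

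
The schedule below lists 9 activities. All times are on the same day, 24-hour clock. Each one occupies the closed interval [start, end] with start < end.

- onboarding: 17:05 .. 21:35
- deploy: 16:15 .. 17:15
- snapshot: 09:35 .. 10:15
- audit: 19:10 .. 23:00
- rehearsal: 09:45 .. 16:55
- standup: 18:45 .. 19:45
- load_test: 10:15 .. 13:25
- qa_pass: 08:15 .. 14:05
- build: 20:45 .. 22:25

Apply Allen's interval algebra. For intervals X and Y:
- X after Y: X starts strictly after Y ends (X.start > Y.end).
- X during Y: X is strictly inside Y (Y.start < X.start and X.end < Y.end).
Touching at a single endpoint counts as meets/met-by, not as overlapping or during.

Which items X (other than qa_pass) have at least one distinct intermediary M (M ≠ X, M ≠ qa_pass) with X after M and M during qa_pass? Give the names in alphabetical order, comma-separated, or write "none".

audit, build, deploy, onboarding, standup

Target qa_pass = [08:15, 14:05].
Intermediaries M with M during qa_pass: load_test, snapshot.
Via load_test — items with X after load_test: audit, build, deploy, onboarding, standup.
Via snapshot — items with X after snapshot: audit, build, deploy, onboarding, standup.
Union: audit, build, deploy, onboarding, standup.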